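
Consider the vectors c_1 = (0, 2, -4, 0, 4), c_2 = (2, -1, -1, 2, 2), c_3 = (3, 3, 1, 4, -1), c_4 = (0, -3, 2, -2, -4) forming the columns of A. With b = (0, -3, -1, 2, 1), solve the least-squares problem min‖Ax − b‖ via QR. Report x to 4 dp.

x = (-0.4525, 1.1116, -0.4200, -0.2112)

c_1 = (0, 2, -4, 0, 4); ‖c_1‖ = 6.0000, so q_1 = (0.0000, 0.3333, -0.6667, 0.0000, 0.6667).
q_1·c_2 = 0.0000·2 + 0.3333·(-1) + (-0.6667)·(-1) + 0.0000·2 + 0.6667·2 = 1.6667.
u_2 = c_2 − 1.6667·q_1 = (2.0000, -1.5556, 0.1111, 2.0000, 0.8889).
‖u_2‖ = 3.3500, so q_2 = (0.5970, -0.4644, 0.0332, 0.5970, 0.2653).
q_1·c_3 = 0.0000·3 + 0.3333·3 + (-0.6667)·1 + 0.0000·4 + 0.6667·(-1) = -0.3333; q_2·c_3 = 0.5970·3 + (-0.4644)·3 + 0.0332·1 + 0.5970·4 + 0.2653·(-1) = 2.5539.
u_3 = c_3 + 0.3333·q_1 − 2.5539·q_2 = (1.4752, 4.2970, 0.6931, 2.4752, -1.4554).
‖u_3‖ = 5.4191, so q_3 = (0.2722, 0.7929, 0.1279, 0.4568, -0.2686).
q_1·c_4 = 0.0000·0 + 0.3333·(-3) + (-0.6667)·2 + 0.0000·(-2) + 0.6667·(-4) = -5.0000; q_2·c_4 = 0.5970·0 + (-0.4644)·(-3) + 0.0332·2 + 0.5970·(-2) + 0.2653·(-4) = -0.7960; q_3·c_4 = 0.2722·0 + 0.7929·(-3) + 0.1279·2 + 0.4568·(-2) + (-0.2686)·(-4) = -1.9623.
u_4 = c_4 + 5.0000·q_1 + 0.7960·q_2 + 1.9623·q_3 = (1.0094, -0.1470, -1.0560, -0.6285, -0.9825).
‖u_4‖ = 1.8751, so q_4 = (0.5384, -0.0784, -0.5632, -0.3352, -0.5240).
Qᵀb = (0.3333, 2.8193, -1.8618, -0.3959).
Back-substitute: x_4 = -0.3959/1.8751 = -0.2112.
x_3 = (-1.8618 + 1.9623·(-0.2112))/5.4191 = -0.4200.
x_2 = (2.8193 − 2.5539·(-0.4200) + 0.7960·(-0.2112))/3.3500 = 1.1116.
x_1 = (0.3333 − 1.6667·1.1116 + 0.3333·(-0.4200) + 5.0000·(-0.2112))/6.0000 = -0.4525.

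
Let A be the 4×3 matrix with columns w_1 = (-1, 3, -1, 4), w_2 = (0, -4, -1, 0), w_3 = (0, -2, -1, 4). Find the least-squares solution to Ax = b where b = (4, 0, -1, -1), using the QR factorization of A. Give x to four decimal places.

w_1 = (-1, 3, -1, 4); ‖w_1‖ = 5.1962, so q_1 = (-0.1925, 0.5774, -0.1925, 0.7698).
q_1·w_2 = (-0.1925)·0 + 0.5774·(-4) + (-0.1925)·(-1) + 0.7698·0 = -2.1170.
u_2 = w_2 + 2.1170·q_1 = (-0.4074, -2.7778, -1.4074, 1.6296).
‖u_2‖ = 3.5382, so q_2 = (-0.1151, -0.7851, -0.3978, 0.4606).
q_1·w_3 = (-0.1925)·0 + 0.5774·(-2) + (-0.1925)·(-1) + 0.7698·4 = 2.1170; q_2·w_3 = (-0.1151)·0 + (-0.7851)·(-2) + (-0.3978)·(-1) + 0.4606·4 = 3.8103.
u_3 = w_3 − 2.1170·q_1 − 3.8103·q_2 = (0.8462, -0.2308, 0.9231, 0.6154).
‖u_3‖ = 1.4142, so q_3 = (0.5983, -0.1632, 0.6527, 0.4351).
Qᵀb = (-1.3472, -0.5234, 1.3054).
Back-substitute: x_3 = 1.3054/1.4142 = 0.9231.
x_2 = (-0.5234 − 3.8103·0.9231)/3.5382 = -1.1420.
x_1 = (-1.3472 + 2.1170·(-1.1420) − 2.1170·0.9231)/5.1962 = -1.1006.

x = (-1.1006, -1.1420, 0.9231)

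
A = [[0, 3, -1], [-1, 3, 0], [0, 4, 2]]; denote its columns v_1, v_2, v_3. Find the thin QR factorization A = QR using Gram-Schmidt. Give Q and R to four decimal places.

q_1 = v_1/‖v_1‖ = (0, -1, 0)/1.0000 = (0.0000, -1.0000, 0.0000).
r_{12} = q_1·v_2 = -3.0000.
u_2 = v_2 + 3.0000·q_1 = (3.0000, 0.0000, 4.0000).
‖u_2‖ = 5.0000, so q_2 = (0.6000, 0.0000, 0.8000).
r_{13} = q_1·v_3 = 0.0000; r_{23} = q_2·v_3 = 1.0000.
u_3 = v_3 + 0.0000·q_1 − 1.0000·q_2 = (-1.6000, 0.0000, 1.2000).
‖u_3‖ = 2.0000, so q_3 = (-0.8000, 0.0000, 0.6000).

Q = [[0.0000, 0.6000, -0.8000], [-1.0000, 0.0000, 0.0000], [0.0000, 0.8000, 0.6000]], R = [[1.0000, -3.0000, 0.0000], [0.0000, 5.0000, 1.0000], [0.0000, 0.0000, 2.0000]]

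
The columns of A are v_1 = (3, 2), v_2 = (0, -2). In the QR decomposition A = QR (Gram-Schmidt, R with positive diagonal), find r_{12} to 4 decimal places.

r_{12} = -1.1094

v_1 = (3, 2); ‖v_1‖ = 3.6056, so q_1 = (0.8321, 0.5547).
r_{12} = q_1·v_2 = -1.1094.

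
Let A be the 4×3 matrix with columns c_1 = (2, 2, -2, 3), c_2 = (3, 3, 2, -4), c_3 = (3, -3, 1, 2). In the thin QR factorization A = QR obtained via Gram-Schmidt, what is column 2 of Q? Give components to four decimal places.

c_1 = (2, 2, -2, 3); ‖c_1‖ = 4.5826, so e_1 = (0.4364, 0.4364, -0.4364, 0.6547).
e_1·c_2 = 0.4364·3 + 0.4364·3 + (-0.4364)·2 + 0.6547·(-4) = -0.8729.
u_2 = c_2 + 0.8729·e_1 = (3.3810, 3.3810, 1.6190, -3.4286).
‖u_2‖ = 6.1023, so e_2 = (0.5540, 0.5540, 0.2653, -0.5618).

e_2 = (0.5540, 0.5540, 0.2653, -0.5618)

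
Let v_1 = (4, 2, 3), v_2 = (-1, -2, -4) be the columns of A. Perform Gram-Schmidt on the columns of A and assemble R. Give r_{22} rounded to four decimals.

q_1 = v_1/‖v_1‖ = (4, 2, 3)/5.3852 = (0.7428, 0.3714, 0.5571).
r_{12} = q_1·v_2 = -3.7139.
u_2 = v_2 + 3.7139·q_1 = (1.7586, -0.6207, -1.9310).
r_{22} = ‖u_2‖ = 2.6846.

r_{22} = 2.6846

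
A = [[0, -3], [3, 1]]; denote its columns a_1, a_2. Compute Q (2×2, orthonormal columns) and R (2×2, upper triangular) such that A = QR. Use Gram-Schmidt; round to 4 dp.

q_1 = a_1/‖a_1‖ = (0, 3)/3.0000 = (0.0000, 1.0000).
r_{12} = q_1·a_2 = 1.0000.
u_2 = a_2 − 1.0000·q_1 = (-3.0000, 0.0000).
‖u_2‖ = 3.0000, so q_2 = (-1.0000, 0.0000).

Q = [[0.0000, -1.0000], [1.0000, 0.0000]], R = [[3.0000, 1.0000], [0.0000, 3.0000]]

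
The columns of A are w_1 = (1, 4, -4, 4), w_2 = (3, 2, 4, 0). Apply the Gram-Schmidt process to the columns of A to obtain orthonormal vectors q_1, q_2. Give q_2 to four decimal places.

q_2 = (0.5812, 0.4512, 0.6729, 0.0765)

w_1 = (1, 4, -4, 4); ‖w_1‖ = 7.0000, so q_1 = (0.1429, 0.5714, -0.5714, 0.5714).
q_1·w_2 = 0.1429·3 + 0.5714·2 + (-0.5714)·4 + 0.5714·0 = -0.7143.
u_2 = w_2 + 0.7143·q_1 = (3.1020, 2.4082, 3.5918, 0.4082).
‖u_2‖ = 5.3376, so q_2 = (0.5812, 0.4512, 0.6729, 0.0765).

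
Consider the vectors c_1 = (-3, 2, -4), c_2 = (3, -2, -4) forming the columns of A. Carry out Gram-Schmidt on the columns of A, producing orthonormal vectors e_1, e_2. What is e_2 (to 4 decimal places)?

e_2 = (0.6180, -0.4120, -0.6695)

e_1 = c_1/‖c_1‖ = (-3, 2, -4)/5.3852 = (-0.5571, 0.3714, -0.7428).
r_{12} = e_1·c_2 = 0.5571.
u_2 = c_2 − 0.5571·e_1 = (3.3103, -2.2069, -3.5862).
‖u_2‖ = 5.3563, so e_2 = (0.6180, -0.4120, -0.6695).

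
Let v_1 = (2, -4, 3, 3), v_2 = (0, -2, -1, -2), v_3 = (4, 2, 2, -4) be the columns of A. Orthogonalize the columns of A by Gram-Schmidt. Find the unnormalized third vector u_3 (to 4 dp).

u_3 = (4.3050, 1.8006, 2.6628, -3.1320)

q_1 = v_1/‖v_1‖ = (2, -4, 3, 3)/6.1644 = (0.3244, -0.6489, 0.4867, 0.4867).
r_{12} = q_1·v_2 = -0.1622.
u_2 = v_2 + 0.1622·q_1 = (0.0526, -2.1053, -0.9211, -1.9211).
‖u_2‖ = 2.9956, so q_2 = (0.0176, -0.7028, -0.3075, -0.6413).
r_{13} = q_1·v_3 = -0.9733; r_{23} = q_2·v_3 = 0.6149.
u_3 = v_3 + 0.9733·q_1 − 0.6149·q_2 = (4.3050, 1.8006, 2.6628, -3.1320).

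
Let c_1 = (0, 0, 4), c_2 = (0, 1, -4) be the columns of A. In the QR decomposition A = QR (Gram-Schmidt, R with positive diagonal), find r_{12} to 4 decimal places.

r_{12} = -4.0000

c_1 = (0, 0, 4); ‖c_1‖ = 4.0000, so q_1 = (0.0000, 0.0000, 1.0000).
r_{12} = q_1·c_2 = -4.0000.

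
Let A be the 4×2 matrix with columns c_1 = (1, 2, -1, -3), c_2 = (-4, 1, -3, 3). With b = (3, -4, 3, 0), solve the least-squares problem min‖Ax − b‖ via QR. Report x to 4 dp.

x = (-1.0412, -0.9523)

c_1 = (1, 2, -1, -3); ‖c_1‖ = 3.8730, so q_1 = (0.2582, 0.5164, -0.2582, -0.7746).
q_1·c_2 = 0.2582·(-4) + 0.5164·1 + (-0.2582)·(-3) + (-0.7746)·3 = -2.0656.
u_2 = c_2 + 2.0656·q_1 = (-3.4667, 2.0667, -3.5333, 1.4000).
‖u_2‖ = 5.5438, so q_2 = (-0.6253, 0.3728, -0.6374, 0.2525).
Qᵀb = (-2.0656, -5.2792).
Back-substitute: x_2 = -5.2792/5.5438 = -0.9523.
x_1 = (-2.0656 + 2.0656·(-0.9523))/3.8730 = -1.0412.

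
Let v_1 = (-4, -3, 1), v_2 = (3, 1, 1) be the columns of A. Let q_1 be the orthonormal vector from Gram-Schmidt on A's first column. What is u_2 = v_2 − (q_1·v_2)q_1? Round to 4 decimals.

u_2 = (0.8462, -0.6154, 1.5385)

q_1 = v_1/‖v_1‖ = (-4, -3, 1)/5.0990 = (-0.7845, -0.5883, 0.1961).
r_{12} = q_1·v_2 = -2.7456.
u_2 = v_2 + 2.7456·q_1 = (0.8462, -0.6154, 1.5385).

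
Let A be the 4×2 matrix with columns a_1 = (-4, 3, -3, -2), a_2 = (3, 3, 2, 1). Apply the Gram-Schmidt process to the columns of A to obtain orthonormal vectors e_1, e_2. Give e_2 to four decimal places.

e_2 = (0.4138, 0.8690, 0.2542, 0.0946)

e_1 = a_1/‖a_1‖ = (-4, 3, -3, -2)/6.1644 = (-0.6489, 0.4867, -0.4867, -0.3244).
r_{12} = e_1·a_2 = -1.7844.
u_2 = a_2 + 1.7844·e_1 = (1.8421, 3.8684, 1.1316, 0.4211).
‖u_2‖ = 4.4515, so e_2 = (0.4138, 0.8690, 0.2542, 0.0946).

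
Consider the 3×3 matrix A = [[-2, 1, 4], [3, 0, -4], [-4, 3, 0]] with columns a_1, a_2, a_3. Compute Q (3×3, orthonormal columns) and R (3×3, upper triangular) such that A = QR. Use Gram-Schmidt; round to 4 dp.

Q = [[-0.3714, 0.0192, 0.9283], [0.5571, 0.8044, 0.2063], [-0.7428, 0.5937, -0.3094]], R = [[5.3852, -2.5997, -3.7139], [0.0000, 1.8004, -3.1411], [0.0000, 0.0000, 2.8880]]

a_1 = (-2, 3, -4); ‖a_1‖ = 5.3852, so e_1 = (-0.3714, 0.5571, -0.7428).
e_1·a_2 = (-0.3714)·1 + 0.5571·0 + (-0.7428)·3 = -2.5997.
u_2 = a_2 + 2.5997·e_1 = (0.0345, 1.4483, 1.0690).
‖u_2‖ = 1.8004, so e_2 = (0.0192, 0.8044, 0.5937).
e_1·a_3 = (-0.3714)·4 + 0.5571·(-4) + (-0.7428)·0 = -3.7139; e_2·a_3 = 0.0192·4 + 0.8044·(-4) + 0.5937·0 = -3.1411.
u_3 = a_3 + 3.7139·e_1 + 3.1411·e_2 = (2.6809, 0.5957, -0.8936).
‖u_3‖ = 2.8880, so e_3 = (0.9283, 0.2063, -0.3094).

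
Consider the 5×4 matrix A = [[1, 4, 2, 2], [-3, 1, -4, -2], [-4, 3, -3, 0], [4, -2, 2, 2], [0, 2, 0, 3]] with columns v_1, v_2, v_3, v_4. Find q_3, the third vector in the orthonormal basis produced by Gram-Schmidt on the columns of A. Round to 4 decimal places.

q_3 = (0.0367, -0.7529, -0.0310, -0.6048, -0.2552)

q_1 = v_1/‖v_1‖ = (1, -3, -4, 4, 0)/6.4807 = (0.1543, -0.4629, -0.6172, 0.6172, 0.0000).
r_{12} = q_1·v_2 = -2.9318.
u_2 = v_2 + 2.9318·q_1 = (4.4524, -0.3571, 1.1905, -0.1905, 2.0000).
‖u_2‖ = 5.0403, so q_2 = (0.8834, -0.0709, 0.2362, -0.0378, 0.3968).
r_{13} = q_1·v_3 = 5.2463; r_{23} = q_2·v_3 = 1.2660.
u_3 = v_3 − 5.2463·q_1 − 1.2660·q_2 = (0.0722, -1.4817, -0.0609, -1.1903, -0.5023).
‖u_3‖ = 1.9681, so q_3 = (0.0367, -0.7529, -0.0310, -0.6048, -0.2552).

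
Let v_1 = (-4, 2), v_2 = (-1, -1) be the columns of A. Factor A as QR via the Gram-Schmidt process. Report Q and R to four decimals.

Q = [[-0.8944, -0.4472], [0.4472, -0.8944]], R = [[4.4721, 0.4472], [0.0000, 1.3416]]

v_1 = (-4, 2); ‖v_1‖ = 4.4721, so e_1 = (-0.8944, 0.4472).
e_1·v_2 = (-0.8944)·(-1) + 0.4472·(-1) = 0.4472.
u_2 = v_2 − 0.4472·e_1 = (-0.6000, -1.2000).
‖u_2‖ = 1.3416, so e_2 = (-0.4472, -0.8944).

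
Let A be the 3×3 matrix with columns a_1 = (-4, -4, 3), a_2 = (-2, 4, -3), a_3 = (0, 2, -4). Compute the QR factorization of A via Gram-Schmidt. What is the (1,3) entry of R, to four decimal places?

a_1 = (-4, -4, 3); ‖a_1‖ = 6.4031, so q_1 = (-0.6247, -0.6247, 0.4685).
r_{13} = q_1·a_3 = -3.1235.

r_{13} = -3.1235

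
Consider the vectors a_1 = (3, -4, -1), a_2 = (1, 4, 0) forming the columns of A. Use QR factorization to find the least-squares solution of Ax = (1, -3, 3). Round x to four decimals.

x = (0.2234, -0.4762)

e_1 = a_1/‖a_1‖ = (3, -4, -1)/5.0990 = (0.5883, -0.7845, -0.1961).
r_{12} = e_1·a_2 = -2.5495.
u_2 = a_2 + 2.5495·e_1 = (2.5000, 2.0000, -0.5000).
‖u_2‖ = 3.2404, so e_2 = (0.7715, 0.6172, -0.1543).
Qᵀb = (2.3534, -1.5430).
Back-substitute: x_2 = -1.5430/3.2404 = -0.4762.
x_1 = (2.3534 + 2.5495·(-0.4762))/5.0990 = 0.2234.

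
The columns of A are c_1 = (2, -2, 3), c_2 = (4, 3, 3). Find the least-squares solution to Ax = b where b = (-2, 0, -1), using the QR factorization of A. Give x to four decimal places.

c_1 = (2, -2, 3); ‖c_1‖ = 4.1231, so e_1 = (0.4851, -0.4851, 0.7276).
e_1·c_2 = 0.4851·4 + (-0.4851)·3 + 0.7276·3 = 2.6679.
u_2 = c_2 − 2.6679·e_1 = (2.7059, 4.2941, 1.0588).
‖u_2‖ = 5.1848, so e_2 = (0.5219, 0.8282, 0.2042).
Qᵀb = (-1.6977, -1.2480).
Back-substitute: x_2 = -1.2480/5.1848 = -0.2407.
x_1 = (-1.6977 − 2.6679·(-0.2407))/4.1231 = -0.2560.

x = (-0.2560, -0.2407)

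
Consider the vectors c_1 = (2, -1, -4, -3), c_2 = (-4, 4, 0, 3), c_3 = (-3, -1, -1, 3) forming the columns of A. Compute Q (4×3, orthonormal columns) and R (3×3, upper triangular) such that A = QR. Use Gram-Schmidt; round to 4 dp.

e_1 = c_1/‖c_1‖ = (2, -1, -4, -3)/5.4772 = (0.3651, -0.1826, -0.7303, -0.5477).
r_{12} = e_1·c_2 = -3.8341.
u_2 = c_2 + 3.8341·e_1 = (-2.6000, 3.3000, -2.8000, 0.9000).
‖u_2‖ = 5.1284, so e_2 = (-0.5070, 0.6435, -0.5460, 0.1755).
r_{13} = e_1·c_3 = -1.8257; r_{23} = e_2·c_3 = 1.9499.
u_3 = c_3 + 1.8257·e_1 − 1.9499·e_2 = (-1.3447, -2.5881, -1.2687, 1.6578).
‖u_3‖ = 3.5867, so e_3 = (-0.3749, -0.7216, -0.3537, 0.4622).

Q = [[0.3651, -0.5070, -0.3749], [-0.1826, 0.6435, -0.7216], [-0.7303, -0.5460, -0.3537], [-0.5477, 0.1755, 0.4622]], R = [[5.4772, -3.8341, -1.8257], [0.0000, 5.1284, 1.9499], [0.0000, 0.0000, 3.5867]]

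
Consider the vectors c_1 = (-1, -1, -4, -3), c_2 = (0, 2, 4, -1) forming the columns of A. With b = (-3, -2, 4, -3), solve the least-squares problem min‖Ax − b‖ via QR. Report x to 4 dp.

c_1 = (-1, -1, -4, -3); ‖c_1‖ = 5.1962, so q_1 = (-0.1925, -0.1925, -0.7698, -0.5774).
q_1·c_2 = (-0.1925)·0 + (-0.1925)·2 + (-0.7698)·4 + (-0.5774)·(-1) = -2.8868.
u_2 = c_2 + 2.8868·q_1 = (-0.5556, 1.4444, 1.7778, -2.6667).
‖u_2‖ = 3.5590, so q_2 = (-0.1561, 0.4059, 0.4995, -0.7493).
Qᵀb = (-0.3849, 3.9024).
Back-substitute: x_2 = 3.9024/3.5590 = 1.0965.
x_1 = (-0.3849 + 2.8868·1.0965)/5.1962 = 0.5351.

x = (0.5351, 1.0965)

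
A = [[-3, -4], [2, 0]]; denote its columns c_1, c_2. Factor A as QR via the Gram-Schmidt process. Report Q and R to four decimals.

Q = [[-0.8321, -0.5547], [0.5547, -0.8321]], R = [[3.6056, 3.3282], [0.0000, 2.2188]]

c_1 = (-3, 2); ‖c_1‖ = 3.6056, so e_1 = (-0.8321, 0.5547).
e_1·c_2 = (-0.8321)·(-4) + 0.5547·0 = 3.3282.
u_2 = c_2 − 3.3282·e_1 = (-1.2308, -1.8462).
‖u_2‖ = 2.2188, so e_2 = (-0.5547, -0.8321).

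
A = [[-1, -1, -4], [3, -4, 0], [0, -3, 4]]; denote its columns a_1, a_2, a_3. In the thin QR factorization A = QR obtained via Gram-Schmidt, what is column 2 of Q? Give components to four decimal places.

e_1 = a_1/‖a_1‖ = (-1, 3, 0)/3.1623 = (-0.3162, 0.9487, 0.0000).
r_{12} = e_1·a_2 = -3.4785.
u_2 = a_2 + 3.4785·e_1 = (-2.1000, -0.7000, -3.0000).
‖u_2‖ = 3.7283, so e_2 = (-0.5633, -0.1878, -0.8047).

e_2 = (-0.5633, -0.1878, -0.8047)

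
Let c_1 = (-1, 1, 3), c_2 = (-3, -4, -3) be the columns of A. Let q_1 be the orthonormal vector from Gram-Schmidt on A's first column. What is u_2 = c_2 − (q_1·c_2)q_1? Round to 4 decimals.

q_1 = c_1/‖c_1‖ = (-1, 1, 3)/3.3166 = (-0.3015, 0.3015, 0.9045).
r_{12} = q_1·c_2 = -3.0151.
u_2 = c_2 + 3.0151·q_1 = (-3.9091, -3.0909, -0.2727).

u_2 = (-3.9091, -3.0909, -0.2727)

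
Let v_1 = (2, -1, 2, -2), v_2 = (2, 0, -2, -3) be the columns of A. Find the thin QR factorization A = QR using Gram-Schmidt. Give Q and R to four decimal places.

Q = [[0.5547, 0.2855], [-0.2774, 0.1223], [0.5547, -0.7749], [-0.5547, -0.5506]], R = [[3.6056, 1.6641], [0.0000, 3.7724]]

v_1 = (2, -1, 2, -2); ‖v_1‖ = 3.6056, so q_1 = (0.5547, -0.2774, 0.5547, -0.5547).
q_1·v_2 = 0.5547·2 + (-0.2774)·0 + 0.5547·(-2) + (-0.5547)·(-3) = 1.6641.
u_2 = v_2 − 1.6641·q_1 = (1.0769, 0.4615, -2.9231, -2.0769).
‖u_2‖ = 3.7724, so q_2 = (0.2855, 0.1223, -0.7749, -0.5506).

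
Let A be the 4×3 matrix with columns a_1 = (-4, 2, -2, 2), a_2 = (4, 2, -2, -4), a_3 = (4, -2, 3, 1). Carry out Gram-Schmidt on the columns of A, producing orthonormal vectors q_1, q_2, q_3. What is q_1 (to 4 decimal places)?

q_1 = (-0.7559, 0.3780, -0.3780, 0.3780)

a_1 = (-4, 2, -2, 2); ‖a_1‖ = 5.2915, so q_1 = (-0.7559, 0.3780, -0.3780, 0.3780).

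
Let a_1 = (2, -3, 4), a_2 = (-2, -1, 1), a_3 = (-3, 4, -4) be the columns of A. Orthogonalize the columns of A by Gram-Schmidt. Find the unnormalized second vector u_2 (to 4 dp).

u_2 = (-2.2069, -0.6897, 0.5862)

e_1 = a_1/‖a_1‖ = (2, -3, 4)/5.3852 = (0.3714, -0.5571, 0.7428).
r_{12} = e_1·a_2 = 0.5571.
u_2 = a_2 − 0.5571·e_1 = (-2.2069, -0.6897, 0.5862).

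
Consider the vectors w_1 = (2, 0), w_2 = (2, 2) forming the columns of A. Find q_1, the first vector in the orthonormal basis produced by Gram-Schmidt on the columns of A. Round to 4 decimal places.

w_1 = (2, 0); ‖w_1‖ = 2.0000, so q_1 = (1.0000, 0.0000).

q_1 = (1.0000, 0.0000)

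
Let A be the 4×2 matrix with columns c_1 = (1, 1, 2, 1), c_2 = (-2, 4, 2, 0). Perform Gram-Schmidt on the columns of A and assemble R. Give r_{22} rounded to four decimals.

r_{22} = 4.3425

c_1 = (1, 1, 2, 1); ‖c_1‖ = 2.6458, so q_1 = (0.3780, 0.3780, 0.7559, 0.3780).
q_1·c_2 = 0.3780·(-2) + 0.3780·4 + 0.7559·2 + 0.3780·0 = 2.2678.
u_2 = c_2 − 2.2678·q_1 = (-2.8571, 3.1429, 0.2857, -0.8571).
r_{22} = ‖u_2‖ = 4.3425.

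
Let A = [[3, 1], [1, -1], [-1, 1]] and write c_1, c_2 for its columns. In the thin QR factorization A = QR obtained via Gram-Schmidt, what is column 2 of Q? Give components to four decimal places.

c_1 = (3, 1, -1); ‖c_1‖ = 3.3166, so e_1 = (0.9045, 0.3015, -0.3015).
e_1·c_2 = 0.9045·1 + 0.3015·(-1) + (-0.3015)·1 = 0.3015.
u_2 = c_2 − 0.3015·e_1 = (0.7273, -1.0909, 1.0909).
‖u_2‖ = 1.7056, so e_2 = (0.4264, -0.6396, 0.6396).

e_2 = (0.4264, -0.6396, 0.6396)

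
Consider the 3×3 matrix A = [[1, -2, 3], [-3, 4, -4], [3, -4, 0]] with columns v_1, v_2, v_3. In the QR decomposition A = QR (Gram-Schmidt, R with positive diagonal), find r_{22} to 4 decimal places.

v_1 = (1, -3, 3); ‖v_1‖ = 4.3589, so q_1 = (0.2294, -0.6882, 0.6882).
q_1·v_2 = 0.2294·(-2) + (-0.6882)·4 + 0.6882·(-4) = -5.9648.
u_2 = v_2 + 5.9648·q_1 = (-0.6316, -0.1053, 0.1053).
r_{22} = ‖u_2‖ = 0.6489.

r_{22} = 0.6489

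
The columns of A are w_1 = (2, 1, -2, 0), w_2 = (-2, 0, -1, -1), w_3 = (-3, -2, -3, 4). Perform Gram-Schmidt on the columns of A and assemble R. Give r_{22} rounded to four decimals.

w_1 = (2, 1, -2, 0); ‖w_1‖ = 3.0000, so q_1 = (0.6667, 0.3333, -0.6667, 0.0000).
q_1·w_2 = 0.6667·(-2) + 0.3333·0 + (-0.6667)·(-1) + 0.0000·(-1) = -0.6667.
u_2 = w_2 + 0.6667·q_1 = (-1.5556, 0.2222, -1.4444, -1.0000).
r_{22} = ‖u_2‖ = 2.3570.

r_{22} = 2.3570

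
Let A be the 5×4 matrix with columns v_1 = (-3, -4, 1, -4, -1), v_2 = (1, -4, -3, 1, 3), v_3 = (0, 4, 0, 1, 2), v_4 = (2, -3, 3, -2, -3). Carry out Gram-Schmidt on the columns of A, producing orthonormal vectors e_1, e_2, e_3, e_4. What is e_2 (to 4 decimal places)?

e_2 = (0.2021, -0.6220, -0.5131, 0.2138, 0.5131)

v_1 = (-3, -4, 1, -4, -1); ‖v_1‖ = 6.5574, so e_1 = (-0.4575, -0.6100, 0.1525, -0.6100, -0.1525).
e_1·v_2 = (-0.4575)·1 + (-0.6100)·(-4) + 0.1525·(-3) + (-0.6100)·1 + (-0.1525)·3 = 0.4575.
u_2 = v_2 − 0.4575·e_1 = (1.2093, -3.7209, -3.0698, 1.2791, 3.0698).
‖u_2‖ = 5.9825, so e_2 = (0.2021, -0.6220, -0.5131, 0.2138, 0.5131).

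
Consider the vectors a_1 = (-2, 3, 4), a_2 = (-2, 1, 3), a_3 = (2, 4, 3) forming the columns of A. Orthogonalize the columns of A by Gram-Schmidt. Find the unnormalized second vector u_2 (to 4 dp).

u_2 = (-0.6897, -0.9655, 0.3793)

a_1 = (-2, 3, 4); ‖a_1‖ = 5.3852, so e_1 = (-0.3714, 0.5571, 0.7428).
e_1·a_2 = (-0.3714)·(-2) + 0.5571·1 + 0.7428·3 = 3.5282.
u_2 = a_2 − 3.5282·e_1 = (-0.6897, -0.9655, 0.3793).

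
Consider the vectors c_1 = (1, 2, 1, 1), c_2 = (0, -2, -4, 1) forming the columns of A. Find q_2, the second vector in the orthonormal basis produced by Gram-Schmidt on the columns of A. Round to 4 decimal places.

q_2 = (0.2673, 0.0000, -0.8018, 0.5345)

q_1 = c_1/‖c_1‖ = (1, 2, 1, 1)/2.6458 = (0.3780, 0.7559, 0.3780, 0.3780).
r_{12} = q_1·c_2 = -2.6458.
u_2 = c_2 + 2.6458·q_1 = (1.0000, 0.0000, -3.0000, 2.0000).
‖u_2‖ = 3.7417, so q_2 = (0.2673, 0.0000, -0.8018, 0.5345).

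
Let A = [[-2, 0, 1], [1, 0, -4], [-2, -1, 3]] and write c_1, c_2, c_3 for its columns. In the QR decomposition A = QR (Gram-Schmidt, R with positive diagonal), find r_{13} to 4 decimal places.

c_1 = (-2, 1, -2); ‖c_1‖ = 3.0000, so q_1 = (-0.6667, 0.3333, -0.6667).
r_{13} = q_1·c_3 = -4.0000.

r_{13} = -4.0000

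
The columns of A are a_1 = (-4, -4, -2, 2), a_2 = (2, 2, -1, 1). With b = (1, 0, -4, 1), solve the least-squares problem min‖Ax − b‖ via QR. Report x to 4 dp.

e_1 = a_1/‖a_1‖ = (-4, -4, -2, 2)/6.3246 = (-0.6325, -0.6325, -0.3162, 0.3162).
r_{12} = e_1·a_2 = -1.8974.
u_2 = a_2 + 1.8974·e_1 = (0.8000, 0.8000, -1.6000, 1.6000).
‖u_2‖ = 2.5298, so e_2 = (0.3162, 0.3162, -0.6325, 0.6325).
Qᵀb = (0.9487, 3.4785).
Back-substitute: x_2 = 3.4785/2.5298 = 1.3750.
x_1 = (0.9487 + 1.8974·1.3750)/6.3246 = 0.5625.

x = (0.5625, 1.3750)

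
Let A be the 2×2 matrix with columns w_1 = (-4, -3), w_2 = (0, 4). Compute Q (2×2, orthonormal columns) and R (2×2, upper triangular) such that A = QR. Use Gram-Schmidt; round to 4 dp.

w_1 = (-4, -3); ‖w_1‖ = 5.0000, so q_1 = (-0.8000, -0.6000).
q_1·w_2 = (-0.8000)·0 + (-0.6000)·4 = -2.4000.
u_2 = w_2 + 2.4000·q_1 = (-1.9200, 2.5600).
‖u_2‖ = 3.2000, so q_2 = (-0.6000, 0.8000).

Q = [[-0.8000, -0.6000], [-0.6000, 0.8000]], R = [[5.0000, -2.4000], [0.0000, 3.2000]]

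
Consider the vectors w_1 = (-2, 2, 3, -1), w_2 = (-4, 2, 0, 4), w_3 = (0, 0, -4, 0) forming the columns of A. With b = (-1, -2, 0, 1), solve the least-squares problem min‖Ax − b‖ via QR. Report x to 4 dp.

x = (-0.5385, 0.2308, -0.4038)

w_1 = (-2, 2, 3, -1); ‖w_1‖ = 4.2426, so q_1 = (-0.4714, 0.4714, 0.7071, -0.2357).
q_1·w_2 = (-0.4714)·(-4) + 0.4714·2 + 0.7071·0 + (-0.2357)·4 = 1.8856.
u_2 = w_2 − 1.8856·q_1 = (-3.1111, 1.1111, -1.3333, 4.4444).
‖u_2‖ = 5.6960, so q_2 = (-0.5462, 0.1951, -0.2341, 0.7803).
q_1·w_3 = (-0.4714)·0 + 0.4714·0 + 0.7071·(-4) + (-0.2357)·0 = -2.8284; q_2·w_3 = (-0.5462)·0 + 0.1951·0 + (-0.2341)·(-4) + 0.7803·0 = 0.9363.
u_3 = w_3 + 2.8284·q_1 − 0.9363·q_2 = (-0.8219, 1.1507, -1.7808, -1.3973).
‖u_3‖ = 2.6689, so q_3 = (-0.3080, 0.4311, -0.6672, -0.5235).
Qᵀb = (-0.7071, 0.9363, -1.0778).
Back-substitute: x_3 = -1.0778/2.6689 = -0.4038.
x_2 = (0.9363 − 0.9363·(-0.4038))/5.6960 = 0.2308.
x_1 = (-0.7071 − 1.8856·0.2308 + 2.8284·(-0.4038))/4.2426 = -0.5385.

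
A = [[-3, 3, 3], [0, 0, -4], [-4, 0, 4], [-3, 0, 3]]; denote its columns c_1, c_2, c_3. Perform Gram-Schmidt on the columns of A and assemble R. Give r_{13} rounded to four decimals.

c_1 = (-3, 0, -4, -3); ‖c_1‖ = 5.8310, so q_1 = (-0.5145, 0.0000, -0.6860, -0.5145).
r_{13} = q_1·c_3 = -5.8310.

r_{13} = -5.8310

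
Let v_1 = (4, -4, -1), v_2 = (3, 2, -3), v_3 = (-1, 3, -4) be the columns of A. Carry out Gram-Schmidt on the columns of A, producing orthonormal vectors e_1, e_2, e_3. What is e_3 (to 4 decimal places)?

e_3 = (-0.5381, -0.3459, -0.7687)

e_1 = v_1/‖v_1‖ = (4, -4, -1)/5.7446 = (0.6963, -0.6963, -0.1741).
r_{12} = e_1·v_2 = 1.2185.
u_2 = v_2 − 1.2185·e_1 = (2.1515, 2.8485, -2.7879).
‖u_2‖ = 4.5294, so e_2 = (0.4750, 0.6289, -0.6155).
r_{13} = e_1·v_3 = -2.0889; r_{23} = e_2·v_3 = 3.8737.
u_3 = v_3 + 2.0889·e_1 − 3.8737·e_2 = (-1.3855, -0.8907, -1.9793).
‖u_3‖ = 2.5750, so e_3 = (-0.5381, -0.3459, -0.7687).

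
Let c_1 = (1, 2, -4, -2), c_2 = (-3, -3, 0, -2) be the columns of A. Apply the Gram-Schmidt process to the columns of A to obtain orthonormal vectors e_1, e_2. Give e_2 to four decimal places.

c_1 = (1, 2, -4, -2); ‖c_1‖ = 5.0000, so e_1 = (0.2000, 0.4000, -0.8000, -0.4000).
e_1·c_2 = 0.2000·(-3) + 0.4000·(-3) + (-0.8000)·0 + (-0.4000)·(-2) = -1.0000.
u_2 = c_2 + 1.0000·e_1 = (-2.8000, -2.6000, -0.8000, -2.4000).
‖u_2‖ = 4.5826, so e_2 = (-0.6110, -0.5674, -0.1746, -0.5237).

e_2 = (-0.6110, -0.5674, -0.1746, -0.5237)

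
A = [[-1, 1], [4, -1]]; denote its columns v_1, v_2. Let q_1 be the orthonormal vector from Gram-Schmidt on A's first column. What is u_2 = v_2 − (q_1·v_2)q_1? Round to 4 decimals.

u_2 = (0.7059, 0.1765)

v_1 = (-1, 4); ‖v_1‖ = 4.1231, so q_1 = (-0.2425, 0.9701).
q_1·v_2 = (-0.2425)·1 + 0.9701·(-1) = -1.2127.
u_2 = v_2 + 1.2127·q_1 = (0.7059, 0.1765).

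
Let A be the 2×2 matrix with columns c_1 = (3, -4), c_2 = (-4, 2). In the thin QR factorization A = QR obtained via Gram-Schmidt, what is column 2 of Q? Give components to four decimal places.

e_2 = (-0.8000, -0.6000)

e_1 = c_1/‖c_1‖ = (3, -4)/5.0000 = (0.6000, -0.8000).
r_{12} = e_1·c_2 = -4.0000.
u_2 = c_2 + 4.0000·e_1 = (-1.6000, -1.2000).
‖u_2‖ = 2.0000, so e_2 = (-0.8000, -0.6000).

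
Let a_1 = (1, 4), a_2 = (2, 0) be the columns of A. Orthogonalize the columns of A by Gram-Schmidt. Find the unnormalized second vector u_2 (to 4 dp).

u_2 = (1.8824, -0.4706)

a_1 = (1, 4); ‖a_1‖ = 4.1231, so e_1 = (0.2425, 0.9701).
e_1·a_2 = 0.2425·2 + 0.9701·0 = 0.4851.
u_2 = a_2 − 0.4851·e_1 = (1.8824, -0.4706).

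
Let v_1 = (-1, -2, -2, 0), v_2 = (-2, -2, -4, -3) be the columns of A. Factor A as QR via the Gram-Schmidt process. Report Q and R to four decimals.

v_1 = (-1, -2, -2, 0); ‖v_1‖ = 3.0000, so q_1 = (-0.3333, -0.6667, -0.6667, 0.0000).
q_1·v_2 = (-0.3333)·(-2) + (-0.6667)·(-2) + (-0.6667)·(-4) + 0.0000·(-3) = 4.6667.
u_2 = v_2 − 4.6667·q_1 = (-0.4444, 1.1111, -0.8889, -3.0000).
‖u_2‖ = 3.3500, so q_2 = (-0.1327, 0.3317, -0.2653, -0.8955).

Q = [[-0.3333, -0.1327], [-0.6667, 0.3317], [-0.6667, -0.2653], [0.0000, -0.8955]], R = [[3.0000, 4.6667], [0.0000, 3.3500]]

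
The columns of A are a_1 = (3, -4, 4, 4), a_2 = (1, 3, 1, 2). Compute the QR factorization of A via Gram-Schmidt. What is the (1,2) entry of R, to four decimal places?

a_1 = (3, -4, 4, 4); ‖a_1‖ = 7.5498, so q_1 = (0.3974, -0.5298, 0.5298, 0.5298).
r_{12} = q_1·a_2 = 0.3974.

r_{12} = 0.3974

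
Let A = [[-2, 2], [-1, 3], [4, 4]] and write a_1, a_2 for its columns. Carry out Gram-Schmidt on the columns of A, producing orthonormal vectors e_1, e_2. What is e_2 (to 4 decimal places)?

e_2 = (0.5698, 0.6838, 0.4558)

a_1 = (-2, -1, 4); ‖a_1‖ = 4.5826, so e_1 = (-0.4364, -0.2182, 0.8729).
e_1·a_2 = (-0.4364)·2 + (-0.2182)·3 + 0.8729·4 = 1.9640.
u_2 = a_2 − 1.9640·e_1 = (2.8571, 3.4286, 2.2857).
‖u_2‖ = 5.0143, so e_2 = (0.5698, 0.6838, 0.4558).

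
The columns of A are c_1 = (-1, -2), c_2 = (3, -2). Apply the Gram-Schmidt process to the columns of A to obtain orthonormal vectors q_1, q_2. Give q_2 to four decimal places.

q_2 = (0.8944, -0.4472)

q_1 = c_1/‖c_1‖ = (-1, -2)/2.2361 = (-0.4472, -0.8944).
r_{12} = q_1·c_2 = 0.4472.
u_2 = c_2 − 0.4472·q_1 = (3.2000, -1.6000).
‖u_2‖ = 3.5777, so q_2 = (0.8944, -0.4472).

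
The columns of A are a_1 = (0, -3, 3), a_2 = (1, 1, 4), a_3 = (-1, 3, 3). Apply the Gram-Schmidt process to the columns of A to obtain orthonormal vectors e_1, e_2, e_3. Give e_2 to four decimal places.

e_2 = (0.2722, 0.6804, 0.6804)

a_1 = (0, -3, 3); ‖a_1‖ = 4.2426, so e_1 = (0.0000, -0.7071, 0.7071).
e_1·a_2 = 0.0000·1 + (-0.7071)·1 + 0.7071·4 = 2.1213.
u_2 = a_2 − 2.1213·e_1 = (1.0000, 2.5000, 2.5000).
‖u_2‖ = 3.6742, so e_2 = (0.2722, 0.6804, 0.6804).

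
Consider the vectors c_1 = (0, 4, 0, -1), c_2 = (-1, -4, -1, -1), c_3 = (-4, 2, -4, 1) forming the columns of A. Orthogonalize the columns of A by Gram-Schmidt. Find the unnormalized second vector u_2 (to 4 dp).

c_1 = (0, 4, 0, -1); ‖c_1‖ = 4.1231, so e_1 = (0.0000, 0.9701, 0.0000, -0.2425).
e_1·c_2 = 0.0000·(-1) + 0.9701·(-4) + 0.0000·(-1) + (-0.2425)·(-1) = -3.6380.
u_2 = c_2 + 3.6380·e_1 = (-1.0000, -0.4706, -1.0000, -1.8824).

u_2 = (-1.0000, -0.4706, -1.0000, -1.8824)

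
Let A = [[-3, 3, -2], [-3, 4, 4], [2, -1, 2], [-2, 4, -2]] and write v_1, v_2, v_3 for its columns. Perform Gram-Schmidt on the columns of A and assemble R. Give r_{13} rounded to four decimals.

q_1 = v_1/‖v_1‖ = (-3, -3, 2, -2)/5.0990 = (-0.5883, -0.5883, 0.3922, -0.3922).
r_{13} = q_1·v_3 = 0.3922.

r_{13} = 0.3922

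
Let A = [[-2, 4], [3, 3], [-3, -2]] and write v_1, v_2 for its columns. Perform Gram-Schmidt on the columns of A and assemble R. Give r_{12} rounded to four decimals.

e_1 = v_1/‖v_1‖ = (-2, 3, -3)/4.6904 = (-0.4264, 0.6396, -0.6396).
r_{12} = e_1·v_2 = 1.4924.

r_{12} = 1.4924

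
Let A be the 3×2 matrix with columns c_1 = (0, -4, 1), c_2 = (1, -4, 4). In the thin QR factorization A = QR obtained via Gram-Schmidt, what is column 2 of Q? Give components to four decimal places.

c_1 = (0, -4, 1); ‖c_1‖ = 4.1231, so q_1 = (0.0000, -0.9701, 0.2425).
q_1·c_2 = 0.0000·1 + (-0.9701)·(-4) + 0.2425·4 = 4.8507.
u_2 = c_2 − 4.8507·q_1 = (1.0000, 0.7059, 2.8235).
‖u_2‖ = 3.0774, so q_2 = (0.3249, 0.2294, 0.9175).

q_2 = (0.3249, 0.2294, 0.9175)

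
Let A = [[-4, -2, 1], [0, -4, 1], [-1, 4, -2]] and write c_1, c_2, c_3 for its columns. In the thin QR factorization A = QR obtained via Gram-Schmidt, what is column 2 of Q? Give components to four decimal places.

e_2 = (-0.1788, -0.6756, 0.7153)

e_1 = c_1/‖c_1‖ = (-4, 0, -1)/4.1231 = (-0.9701, 0.0000, -0.2425).
r_{12} = e_1·c_2 = 0.9701.
u_2 = c_2 − 0.9701·e_1 = (-1.0588, -4.0000, 4.2353).
‖u_2‖ = 5.9210, so e_2 = (-0.1788, -0.6756, 0.7153).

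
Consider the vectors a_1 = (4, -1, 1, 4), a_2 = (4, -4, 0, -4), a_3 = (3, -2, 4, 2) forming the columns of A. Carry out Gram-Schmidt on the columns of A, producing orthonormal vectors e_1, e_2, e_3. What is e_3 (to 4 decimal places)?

a_1 = (4, -1, 1, 4); ‖a_1‖ = 5.8310, so e_1 = (0.6860, -0.1715, 0.1715, 0.6860).
e_1·a_2 = 0.6860·4 + (-0.1715)·(-4) + 0.1715·0 + 0.6860·(-4) = 0.6860.
u_2 = a_2 − 0.6860·e_1 = (3.5294, -3.8824, -0.1176, -4.4706).
‖u_2‖ = 6.8942, so e_2 = (0.5119, -0.5631, -0.0171, -0.6485).
e_1·a_3 = 0.6860·3 + (-0.1715)·(-2) + 0.1715·4 + 0.6860·2 = 4.4590; e_2·a_3 = 0.5119·3 + (-0.5631)·(-2) + (-0.0171)·4 + (-0.6485)·2 = 1.2969.
u_3 = a_3 − 4.4590·e_1 − 1.2969·e_2 = (-0.7228, -0.5050, 3.2574, -0.2178).
‖u_3‖ = 3.3817, so e_3 = (-0.2137, -0.1493, 0.9633, -0.0644).

e_3 = (-0.2137, -0.1493, 0.9633, -0.0644)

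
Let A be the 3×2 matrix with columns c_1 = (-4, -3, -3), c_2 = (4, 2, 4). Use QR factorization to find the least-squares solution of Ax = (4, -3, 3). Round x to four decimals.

q_1 = c_1/‖c_1‖ = (-4, -3, -3)/5.8310 = (-0.6860, -0.5145, -0.5145).
r_{12} = q_1·c_2 = -5.8310.
u_2 = c_2 + 5.8310·q_1 = (0.0000, -1.0000, 1.0000).
‖u_2‖ = 1.4142, so q_2 = (0.0000, -0.7071, 0.7071).
Qᵀb = (-2.7440, 4.2426).
Back-substitute: x_2 = 4.2426/1.4142 = 3.0000.
x_1 = (-2.7440 + 5.8310·3.0000)/5.8310 = 2.5294.

x = (2.5294, 3.0000)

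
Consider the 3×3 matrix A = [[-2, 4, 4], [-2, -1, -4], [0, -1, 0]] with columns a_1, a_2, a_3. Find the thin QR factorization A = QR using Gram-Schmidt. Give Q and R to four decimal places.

Q = [[-0.7071, 0.6804, 0.1925], [-0.7071, -0.6804, -0.1925], [0.0000, -0.2722, 0.9623]], R = [[2.8284, -2.1213, 0.0000], [0.0000, 3.6742, 5.4433], [0.0000, 0.0000, 1.5396]]

a_1 = (-2, -2, 0); ‖a_1‖ = 2.8284, so e_1 = (-0.7071, -0.7071, 0.0000).
e_1·a_2 = (-0.7071)·4 + (-0.7071)·(-1) + 0.0000·(-1) = -2.1213.
u_2 = a_2 + 2.1213·e_1 = (2.5000, -2.5000, -1.0000).
‖u_2‖ = 3.6742, so e_2 = (0.6804, -0.6804, -0.2722).
e_1·a_3 = (-0.7071)·4 + (-0.7071)·(-4) + 0.0000·0 = 0.0000; e_2·a_3 = 0.6804·4 + (-0.6804)·(-4) + (-0.2722)·0 = 5.4433.
u_3 = a_3 + 0.0000·e_1 − 5.4433·e_2 = (0.2963, -0.2963, 1.4815).
‖u_3‖ = 1.5396, so e_3 = (0.1925, -0.1925, 0.9623).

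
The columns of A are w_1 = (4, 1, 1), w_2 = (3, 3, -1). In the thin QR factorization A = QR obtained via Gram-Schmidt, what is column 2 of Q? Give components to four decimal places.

w_1 = (4, 1, 1); ‖w_1‖ = 4.2426, so e_1 = (0.9428, 0.2357, 0.2357).
e_1·w_2 = 0.9428·3 + 0.2357·3 + 0.2357·(-1) = 3.2998.
u_2 = w_2 − 3.2998·e_1 = (-0.1111, 2.2222, -1.7778).
‖u_2‖ = 2.8480, so e_2 = (-0.0390, 0.7803, -0.6242).

e_2 = (-0.0390, 0.7803, -0.6242)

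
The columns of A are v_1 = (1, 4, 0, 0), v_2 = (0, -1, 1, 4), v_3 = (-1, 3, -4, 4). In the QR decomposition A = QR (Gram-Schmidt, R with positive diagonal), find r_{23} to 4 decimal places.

r_{23} = 2.8057

v_1 = (1, 4, 0, 0); ‖v_1‖ = 4.1231, so e_1 = (0.2425, 0.9701, 0.0000, 0.0000).
e_1·v_2 = 0.2425·0 + 0.9701·(-1) + 0.0000·1 + 0.0000·4 = -0.9701.
u_2 = v_2 + 0.9701·e_1 = (0.2353, -0.0588, 1.0000, 4.0000).
‖u_2‖ = 4.1302, so e_2 = (0.0570, -0.0142, 0.2421, 0.9685).
r_{23} = e_2·v_3 = 2.8057.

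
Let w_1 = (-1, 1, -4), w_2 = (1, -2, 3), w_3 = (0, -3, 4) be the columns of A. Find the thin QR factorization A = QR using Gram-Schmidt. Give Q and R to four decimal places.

w_1 = (-1, 1, -4); ‖w_1‖ = 4.2426, so e_1 = (-0.2357, 0.2357, -0.9428).
e_1·w_2 = (-0.2357)·1 + 0.2357·(-2) + (-0.9428)·3 = -3.5355.
u_2 = w_2 + 3.5355·e_1 = (0.1667, -1.1667, -0.3333).
‖u_2‖ = 1.2247, so e_2 = (0.1361, -0.9526, -0.2722).
e_1·w_3 = (-0.2357)·0 + 0.2357·(-3) + (-0.9428)·4 = -4.4783; e_2·w_3 = 0.1361·0 + (-0.9526)·(-3) + (-0.2722)·4 = 1.7691.
u_3 = w_3 + 4.4783·e_1 − 1.7691·e_2 = (-1.2963, -0.2593, 0.2593).
‖u_3‖ = 1.3472, so e_3 = (-0.9623, -0.1925, 0.1925).

Q = [[-0.2357, 0.1361, -0.9623], [0.2357, -0.9526, -0.1925], [-0.9428, -0.2722, 0.1925]], R = [[4.2426, -3.5355, -4.4783], [0.0000, 1.2247, 1.7691], [0.0000, 0.0000, 1.3472]]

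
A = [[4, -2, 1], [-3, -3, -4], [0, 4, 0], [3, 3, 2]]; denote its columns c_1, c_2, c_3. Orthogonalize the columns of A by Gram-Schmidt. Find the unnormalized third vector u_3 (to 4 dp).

c_1 = (4, -3, 0, 3); ‖c_1‖ = 5.8310, so q_1 = (0.6860, -0.5145, 0.0000, 0.5145).
q_1·c_2 = 0.6860·(-2) + (-0.5145)·(-3) + 0.0000·4 + 0.5145·3 = 1.7150.
u_2 = c_2 − 1.7150·q_1 = (-3.1765, -2.1176, 4.0000, 2.1176).
‖u_2‖ = 5.9210, so q_2 = (-0.5365, -0.3576, 0.6756, 0.3576).
q_1·c_3 = 0.6860·1 + (-0.5145)·(-4) + 0.0000·0 + 0.5145·2 = 3.7730; q_2·c_3 = (-0.5365)·1 + (-0.3576)·(-4) + 0.6756·0 + 0.3576·2 = 1.6094.
u_3 = c_3 − 3.7730·q_1 − 1.6094·q_2 = (-0.7248, -1.4832, -1.0872, -0.5168).

u_3 = (-0.7248, -1.4832, -1.0872, -0.5168)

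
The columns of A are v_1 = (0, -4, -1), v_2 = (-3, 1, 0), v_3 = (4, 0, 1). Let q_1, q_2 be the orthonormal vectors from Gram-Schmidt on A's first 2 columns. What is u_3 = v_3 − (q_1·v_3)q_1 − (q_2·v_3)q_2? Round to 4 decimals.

q_1 = v_1/‖v_1‖ = (0, -4, -1)/4.1231 = (0.0000, -0.9701, -0.2425).
r_{12} = q_1·v_2 = -0.9701.
u_2 = v_2 + 0.9701·q_1 = (-3.0000, 0.0588, -0.2353).
‖u_2‖ = 3.0098, so q_2 = (-0.9967, 0.0195, -0.0782).
r_{13} = q_1·v_3 = -0.2425; r_{23} = q_2·v_3 = -4.0652.
u_3 = v_3 + 0.2425·q_1 + 4.0652·q_2 = (-0.0519, -0.1558, 0.6234).

u_3 = (-0.0519, -0.1558, 0.6234)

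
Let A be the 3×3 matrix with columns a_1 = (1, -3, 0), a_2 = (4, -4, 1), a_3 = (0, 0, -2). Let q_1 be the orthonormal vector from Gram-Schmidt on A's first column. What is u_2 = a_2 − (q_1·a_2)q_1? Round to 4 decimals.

u_2 = (2.4000, 0.8000, 1.0000)

q_1 = a_1/‖a_1‖ = (1, -3, 0)/3.1623 = (0.3162, -0.9487, 0.0000).
r_{12} = q_1·a_2 = 5.0596.
u_2 = a_2 − 5.0596·q_1 = (2.4000, 0.8000, 1.0000).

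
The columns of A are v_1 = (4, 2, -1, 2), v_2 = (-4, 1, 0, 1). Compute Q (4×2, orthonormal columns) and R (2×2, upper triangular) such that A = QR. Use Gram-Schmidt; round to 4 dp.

v_1 = (4, 2, -1, 2); ‖v_1‖ = 5.0000, so q_1 = (0.8000, 0.4000, -0.2000, 0.4000).
q_1·v_2 = 0.8000·(-4) + 0.4000·1 + (-0.2000)·0 + 0.4000·1 = -2.4000.
u_2 = v_2 + 2.4000·q_1 = (-2.0800, 1.9600, -0.4800, 1.9600).
‖u_2‖ = 3.4986, so q_2 = (-0.5945, 0.5602, -0.1372, 0.5602).

Q = [[0.8000, -0.5945], [0.4000, 0.5602], [-0.2000, -0.1372], [0.4000, 0.5602]], R = [[5.0000, -2.4000], [0.0000, 3.4986]]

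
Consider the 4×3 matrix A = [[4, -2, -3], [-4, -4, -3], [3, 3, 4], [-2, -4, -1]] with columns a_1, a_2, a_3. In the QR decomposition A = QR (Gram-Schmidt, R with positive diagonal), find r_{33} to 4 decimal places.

a_1 = (4, -4, 3, -2); ‖a_1‖ = 6.7082, so e_1 = (0.5963, -0.5963, 0.4472, -0.2981).
e_1·a_2 = 0.5963·(-2) + (-0.5963)·(-4) + 0.4472·3 + (-0.2981)·(-4) = 3.7268.
u_2 = a_2 − 3.7268·e_1 = (-4.2222, -1.7778, 1.3333, -2.8889).
‖u_2‖ = 5.5777, so e_2 = (-0.7570, -0.3187, 0.2390, -0.5179).
e_1·a_3 = 0.5963·(-3) + (-0.5963)·(-3) + 0.4472·4 + (-0.2981)·(-1) = 2.0870; e_2·a_3 = (-0.7570)·(-3) + (-0.3187)·(-3) + 0.2390·4 + (-0.5179)·(-1) = 4.7012.
u_3 = a_3 − 2.0870·e_1 − 4.7012·e_2 = (-0.6857, -0.2571, 1.9429, 2.0571).
r_{33} = ‖u_3‖ = 2.9228.

r_{33} = 2.9228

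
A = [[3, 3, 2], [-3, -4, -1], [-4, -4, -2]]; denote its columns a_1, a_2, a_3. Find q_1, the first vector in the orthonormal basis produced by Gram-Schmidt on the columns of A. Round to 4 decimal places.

q_1 = (0.5145, -0.5145, -0.6860)

q_1 = a_1/‖a_1‖ = (3, -3, -4)/5.8310 = (0.5145, -0.5145, -0.6860).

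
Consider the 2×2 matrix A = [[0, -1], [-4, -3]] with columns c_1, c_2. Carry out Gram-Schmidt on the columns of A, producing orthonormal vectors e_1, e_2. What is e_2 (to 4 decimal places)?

e_2 = (-1.0000, 0.0000)

c_1 = (0, -4); ‖c_1‖ = 4.0000, so e_1 = (0.0000, -1.0000).
e_1·c_2 = 0.0000·(-1) + (-1.0000)·(-3) = 3.0000.
u_2 = c_2 − 3.0000·e_1 = (-1.0000, 0.0000).
‖u_2‖ = 1.0000, so e_2 = (-1.0000, 0.0000).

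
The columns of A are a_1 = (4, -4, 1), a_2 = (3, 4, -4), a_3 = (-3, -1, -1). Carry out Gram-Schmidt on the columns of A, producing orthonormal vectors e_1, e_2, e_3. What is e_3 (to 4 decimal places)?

a_1 = (4, -4, 1); ‖a_1‖ = 5.7446, so e_1 = (0.6963, -0.6963, 0.1741).
e_1·a_2 = 0.6963·3 + (-0.6963)·4 + 0.1741·(-4) = -1.3926.
u_2 = a_2 + 1.3926·e_1 = (3.9697, 3.0303, -3.7576).
‖u_2‖ = 6.2498, so e_2 = (0.6352, 0.4849, -0.6012).
e_1·a_3 = 0.6963·(-3) + (-0.6963)·(-1) + 0.1741·(-1) = -1.5667; e_2·a_3 = 0.6352·(-3) + 0.4849·(-1) + (-0.6012)·(-1) = -1.7891.
u_3 = a_3 + 1.5667·e_1 + 1.7891·e_2 = (-0.7727, -1.2234, -1.8029).
‖u_3‖ = 2.3118, so e_3 = (-0.3342, -0.5292, -0.7799).

e_3 = (-0.3342, -0.5292, -0.7799)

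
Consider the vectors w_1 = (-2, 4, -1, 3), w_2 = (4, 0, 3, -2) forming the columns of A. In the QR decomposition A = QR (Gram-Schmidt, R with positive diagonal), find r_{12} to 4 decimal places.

r_{12} = -3.1038

e_1 = w_1/‖w_1‖ = (-2, 4, -1, 3)/5.4772 = (-0.3651, 0.7303, -0.1826, 0.5477).
r_{12} = e_1·w_2 = -3.1038.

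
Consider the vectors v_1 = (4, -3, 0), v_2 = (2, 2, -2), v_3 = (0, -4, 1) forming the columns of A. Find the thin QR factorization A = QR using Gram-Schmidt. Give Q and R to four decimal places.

Q = [[0.8000, 0.4882, -0.3487], [-0.6000, 0.6510, -0.4650], [0.0000, -0.5812, -0.8137]], R = [[5.0000, 0.4000, 2.4000], [0.0000, 3.4409, -3.1852], [0.0000, 0.0000, 1.0462]]

q_1 = v_1/‖v_1‖ = (4, -3, 0)/5.0000 = (0.8000, -0.6000, 0.0000).
r_{12} = q_1·v_2 = 0.4000.
u_2 = v_2 − 0.4000·q_1 = (1.6800, 2.2400, -2.0000).
‖u_2‖ = 3.4409, so q_2 = (0.4882, 0.6510, -0.5812).
r_{13} = q_1·v_3 = 2.4000; r_{23} = q_2·v_3 = -3.1852.
u_3 = v_3 − 2.4000·q_1 + 3.1852·q_2 = (-0.3649, -0.4865, -0.8514).
‖u_3‖ = 1.0462, so q_3 = (-0.3487, -0.4650, -0.8137).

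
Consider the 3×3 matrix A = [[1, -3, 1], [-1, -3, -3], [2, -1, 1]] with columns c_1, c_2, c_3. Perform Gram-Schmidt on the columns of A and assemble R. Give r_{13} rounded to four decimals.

c_1 = (1, -1, 2); ‖c_1‖ = 2.4495, so q_1 = (0.4082, -0.4082, 0.8165).
r_{13} = q_1·c_3 = 2.4495.

r_{13} = 2.4495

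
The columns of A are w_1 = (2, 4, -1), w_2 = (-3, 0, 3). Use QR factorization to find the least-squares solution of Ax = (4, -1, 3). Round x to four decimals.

w_1 = (2, 4, -1); ‖w_1‖ = 4.5826, so q_1 = (0.4364, 0.8729, -0.2182).
q_1·w_2 = 0.4364·(-3) + 0.8729·0 + (-0.2182)·3 = -1.9640.
u_2 = w_2 + 1.9640·q_1 = (-2.1429, 1.7143, 2.5714).
‖u_2‖ = 3.7607, so q_2 = (-0.5698, 0.4558, 0.6838).
Qᵀb = (0.2182, -0.6838).
Back-substitute: x_2 = -0.6838/3.7607 = -0.1818.
x_1 = (0.2182 + 1.9640·(-0.1818))/4.5826 = -0.0303.

x = (-0.0303, -0.1818)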